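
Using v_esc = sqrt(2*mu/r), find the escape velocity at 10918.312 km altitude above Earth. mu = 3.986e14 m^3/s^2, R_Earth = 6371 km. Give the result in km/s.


r = 6371.0 + 10918.312 = 17289.3120 km = 1.7289312e+07 m
v_esc = sqrt(2*mu/r) = sqrt(2*3.986e14 / 1.7289312e+07)
v_esc = 6790.3911 m/s = 6.7904 km/s

6.7904 km/s


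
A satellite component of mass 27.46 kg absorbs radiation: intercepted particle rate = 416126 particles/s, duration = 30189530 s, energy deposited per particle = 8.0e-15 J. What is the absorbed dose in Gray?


Total energy deposited = rate * time * E_per
  = 416126 * 30189530 * 8.0e-15 = 0.1005012 J
Dose = E_total / mass = 0.1005012 / 27.46
Dose = 0.003659912 Gy

0.0037 Gy


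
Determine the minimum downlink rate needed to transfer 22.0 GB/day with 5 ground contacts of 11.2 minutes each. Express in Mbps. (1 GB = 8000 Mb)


total contact time = 5 * 11.2 * 60 = 3360.0000 s
data = 22.0 GB = 176000.0000 Mb
rate = 176000.0000 / 3360.0000 = 52.3810 Mbps

52.3810 Mbps


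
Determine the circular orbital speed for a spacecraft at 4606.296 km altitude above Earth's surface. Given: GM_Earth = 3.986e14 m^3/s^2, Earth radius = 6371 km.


r = R_E + alt = 6371.0 + 4606.296 = 10977.2960 km = 1.0977296e+07 m
v = sqrt(mu/r) = sqrt(3.986e14 / 1.0977296e+07) = 6025.8867 m/s = 6.0259 km/s

6.0259 km/s


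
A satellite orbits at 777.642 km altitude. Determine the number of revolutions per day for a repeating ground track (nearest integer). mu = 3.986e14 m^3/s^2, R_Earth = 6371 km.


r = 7.148642e+06 m
T = 2*pi*sqrt(r^3/mu) = 6015.1511 s = 100.2525 min
revs/day = 1440 / 100.2525 = 14.3637
Rounded: 14 revolutions per day

14 revolutions per day


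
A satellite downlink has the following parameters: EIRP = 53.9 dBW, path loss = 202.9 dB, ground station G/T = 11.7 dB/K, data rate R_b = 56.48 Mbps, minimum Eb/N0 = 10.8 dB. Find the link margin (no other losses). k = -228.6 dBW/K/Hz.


C/N0 = EIRP - FSPL + G/T - k = 53.9 - 202.9 + 11.7 - (-228.6)
C/N0 = 91.3000 dB-Hz
R_b = 56.48 Mbps = 5.648e+07 bps -> 10*log10(R_b) = 77.5189 dB-Hz
Eb/N0 = C/N0 - 10*log10(R_b) = 91.3000 - 77.5189 = 13.7811 dB
Margin = Eb/N0 - Eb/N0_req = 13.7811 - 10.8 = 2.9811 dB (link closes)

2.9811 dB


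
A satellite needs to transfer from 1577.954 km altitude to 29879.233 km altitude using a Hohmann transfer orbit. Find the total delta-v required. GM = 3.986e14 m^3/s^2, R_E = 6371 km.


r1 = 7948.9540 km = 7.948954e+06 m
r2 = 36250.2330 km = 3.6250233e+07 m
dv1 = sqrt(mu/r1)*(sqrt(2*r2/(r1+r2)) - 1) = 1988.0549 m/s
dv2 = sqrt(mu/r2)*(1 - sqrt(2*r1/(r1+r2))) = 1327.2590 m/s
total dv = |dv1| + |dv2| = 1988.0549 + 1327.2590 = 3315.3139 m/s = 3.3153 km/s

3.3153 km/s


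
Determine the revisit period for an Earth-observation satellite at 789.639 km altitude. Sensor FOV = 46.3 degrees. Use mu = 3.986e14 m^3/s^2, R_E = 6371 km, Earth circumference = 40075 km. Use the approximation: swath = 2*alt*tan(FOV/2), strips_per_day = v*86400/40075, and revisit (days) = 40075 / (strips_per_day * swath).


swath = 2*789.639*tan(0.4040437) = 675.2487 km
v = sqrt(mu/r) = 7460.9264 m/s = 7.4609 km/s
strips/day = v*86400/40075 = 7.4609*86400/40075 = 16.0854
coverage/day = strips * swath = 16.0854 * 675.2487 = 10861.6726 km
revisit = 40075 / 10861.6726 = 3.6896 days

3.6896 days


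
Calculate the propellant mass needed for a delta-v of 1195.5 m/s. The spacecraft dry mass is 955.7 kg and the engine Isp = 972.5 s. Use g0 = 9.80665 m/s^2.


ve = Isp * g0 = 972.5 * 9.80665 = 9536.967125 m/s
mass ratio = exp(dv/ve) = exp(1195.5/9536.967125) = 1.13355002
m_prop = m_dry * (mr - 1) = 955.7 * (1.13355002 - 1)
m_prop = 127.6338 kg

127.6338 kg


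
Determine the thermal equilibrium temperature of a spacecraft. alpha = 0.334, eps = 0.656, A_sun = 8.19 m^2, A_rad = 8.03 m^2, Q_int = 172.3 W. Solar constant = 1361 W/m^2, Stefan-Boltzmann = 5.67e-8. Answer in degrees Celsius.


Numerator = alpha*S*A_sun + Q_int = 0.334*1361*8.19 + 172.3 = 3895.2611 W
Denominator = eps*sigma*A_rad = 0.656*5.67e-8*8.03 = 2.9867746e-07 W/K^4
T^4 = 1.3041698e+10 K^4
T = 337.9353 K = 64.7853 C

64.7853 degrees Celsius


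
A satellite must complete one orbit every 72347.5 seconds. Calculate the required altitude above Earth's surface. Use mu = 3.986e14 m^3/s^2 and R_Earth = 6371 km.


T = 72347.5 s
r = (mu*T^2/(4*pi^2))^(1/3) = (3.986e14 * 72347.5^2 / (4*pi^2))^(1/3)
r = 3.75268e+07 m = 37526.8005 km
alt = r - R_E = 37526.8005 - 6371 = 31155.8005 km

31155.8005 km


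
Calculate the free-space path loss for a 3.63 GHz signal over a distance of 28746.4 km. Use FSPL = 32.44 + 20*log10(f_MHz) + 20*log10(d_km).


f = 3.63 GHz = 3630.0000 MHz
d = 28746.4 km
FSPL = 32.44 + 20*log10(3630.0000) + 20*log10(28746.4)
FSPL = 32.44 + 71.1981 + 89.1717
FSPL = 192.8098 dB

192.8098 dB


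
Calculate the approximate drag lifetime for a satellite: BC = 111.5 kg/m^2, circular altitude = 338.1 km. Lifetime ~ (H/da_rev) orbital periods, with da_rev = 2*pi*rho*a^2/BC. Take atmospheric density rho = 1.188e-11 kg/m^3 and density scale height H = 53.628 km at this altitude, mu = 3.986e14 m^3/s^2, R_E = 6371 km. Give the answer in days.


a = R_E + alt = 6709.1000 km = 6.7091e+06 m
da_rev = 2*pi*rho*a^2/BC = 2*pi*1.188e-11*(6.7091e+06)^2/111.5 = 30.133527 m per revolution
N = H/da_rev = 53628.0000 m / 30.133527 m = 1779.6788 revolutions
P = 2*pi*sqrt(a^3/mu) = 5468.9962 s
lifetime = N*P = 1779.6788 * 5468.9962 = 9.7330566e+06 s = 112.6511 days

112.6511 days


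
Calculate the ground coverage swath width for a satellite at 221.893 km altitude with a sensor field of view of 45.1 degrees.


FOV = 45.1 deg = 0.7871435 rad
swath = 2 * alt * tan(FOV/2) = 2 * 221.893 * tan(0.3935717)
swath = 2 * 221.893 * 0.4152363
swath = 184.2761 km

184.2761 km


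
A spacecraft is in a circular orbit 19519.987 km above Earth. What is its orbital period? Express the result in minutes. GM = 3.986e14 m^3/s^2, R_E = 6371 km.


r = 25890.9870 km = 2.5890987e+07 m
T = 2*pi*sqrt(r^3/mu) = 2*pi*sqrt(1.7355847e+22 / 3.986e14)
T = 41460.4614 s = 691.0077 min

691.0077 minutes


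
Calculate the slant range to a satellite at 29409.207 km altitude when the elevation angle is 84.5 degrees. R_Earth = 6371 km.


h = 29409.207 km, el = 84.5 deg
d = -R_E*sin(el) + sqrt((R_E*sin(el))^2 + 2*R_E*h + h^2)
d = -6371.0000*sin(1.4748) + sqrt((6371.0000*0.9953962)^2 + 2*6371.0000*29409.207 + 29409.207^2)
d = 29433.3268 km

29433.3268 km


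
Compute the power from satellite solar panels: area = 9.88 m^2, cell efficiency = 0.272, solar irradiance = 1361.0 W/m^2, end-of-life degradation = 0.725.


P = area * eta * S * degradation
P = 9.88 * 0.272 * 1361.0 * 0.725
P = 2651.6853 W

2651.6853 W


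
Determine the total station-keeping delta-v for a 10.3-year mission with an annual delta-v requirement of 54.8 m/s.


dV = rate * years = 54.8 * 10.3
dV = 564.4400 m/s

564.4400 m/s


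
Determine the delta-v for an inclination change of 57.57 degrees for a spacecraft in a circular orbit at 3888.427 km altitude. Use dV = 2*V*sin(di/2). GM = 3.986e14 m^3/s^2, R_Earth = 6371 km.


r = 10259.4270 km = 1.0259427e+07 m
V = sqrt(mu/r) = 6233.1431 m/s
di = 57.57 deg = 1.0048 rad
dV = 2*V*sin(di/2) = 2*6233.1431*sin(0.502393)
dV = 6002.8190 m/s = 6.0028 km/s

6.0028 km/s


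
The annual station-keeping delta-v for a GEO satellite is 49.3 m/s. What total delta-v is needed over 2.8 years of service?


dV = rate * years = 49.3 * 2.8
dV = 138.0400 m/s

138.0400 m/s


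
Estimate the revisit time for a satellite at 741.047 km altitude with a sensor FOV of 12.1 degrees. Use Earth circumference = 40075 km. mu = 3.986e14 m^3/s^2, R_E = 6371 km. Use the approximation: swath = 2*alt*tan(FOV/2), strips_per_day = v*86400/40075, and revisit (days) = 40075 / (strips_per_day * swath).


swath = 2*741.047*tan(0.1055924) = 157.0821 km
v = sqrt(mu/r) = 7486.3709 m/s = 7.4864 km/s
strips/day = v*86400/40075 = 7.4864*86400/40075 = 16.1403
coverage/day = strips * swath = 16.1403 * 157.0821 = 2535.3525 km
revisit = 40075 / 2535.3525 = 15.8065 days

15.8065 days


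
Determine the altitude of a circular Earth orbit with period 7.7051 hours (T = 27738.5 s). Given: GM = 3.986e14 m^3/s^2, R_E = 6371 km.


T = 27738.5 s
r = (mu*T^2/(4*pi^2))^(1/3) = (3.986e14 * 27738.5^2 / (4*pi^2))^(1/3)
r = 1.9805288e+07 m = 19805.2882 km
alt = r - R_E = 19805.2882 - 6371 = 13434.2882 km

13434.2882 km


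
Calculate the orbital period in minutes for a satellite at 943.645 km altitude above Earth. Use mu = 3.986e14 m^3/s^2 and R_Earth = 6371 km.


r = 7314.6450 km = 7.314645e+06 m
T = 2*pi*sqrt(r^3/mu) = 2*pi*sqrt(3.91363e+20 / 3.986e14)
T = 6225.8851 s = 103.7648 min

103.7648 minutes


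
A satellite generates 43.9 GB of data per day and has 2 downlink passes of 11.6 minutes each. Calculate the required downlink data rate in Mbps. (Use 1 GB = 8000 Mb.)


total contact time = 2 * 11.6 * 60 = 1392.0000 s
data = 43.9 GB = 351200.0000 Mb
rate = 351200.0000 / 1392.0000 = 252.2989 Mbps

252.2989 Mbps


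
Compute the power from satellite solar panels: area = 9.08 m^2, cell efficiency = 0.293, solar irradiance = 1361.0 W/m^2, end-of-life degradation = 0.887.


P = area * eta * S * degradation
P = 9.08 * 0.293 * 1361.0 * 0.887
P = 3211.7018 W

3211.7018 W


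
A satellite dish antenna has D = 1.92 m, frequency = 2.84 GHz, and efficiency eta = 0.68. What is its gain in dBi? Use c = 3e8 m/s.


lambda = c/f = 3e8 / 2.84e+09 = 0.1056338 m
G = eta*(pi*D/lambda)^2 = 0.68*(pi*1.92/0.1056338)^2
G = 2217.2021 (linear)
G = 10*log10(2217.2021) = 33.4581 dBi

33.4581 dBi


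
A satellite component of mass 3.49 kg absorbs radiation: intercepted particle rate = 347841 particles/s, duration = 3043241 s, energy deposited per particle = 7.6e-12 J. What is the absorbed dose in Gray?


Total energy deposited = rate * time * E_per
  = 347841 * 3043241 * 7.6e-12 = 8.0451 J
Dose = E_total / mass = 8.0451 / 3.49
Dose = 2.3052 Gy

2.3052 Gy


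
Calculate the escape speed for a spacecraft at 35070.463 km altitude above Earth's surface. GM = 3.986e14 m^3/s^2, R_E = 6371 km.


r = 6371.0 + 35070.463 = 41441.4630 km = 4.1441463e+07 m
v_esc = sqrt(2*mu/r) = sqrt(2*3.986e14 / 4.1441463e+07)
v_esc = 4385.9745 m/s = 4.3860 km/s

4.3860 km/s


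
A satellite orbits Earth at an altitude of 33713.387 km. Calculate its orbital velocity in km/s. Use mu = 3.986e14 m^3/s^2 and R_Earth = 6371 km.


r = R_E + alt = 6371.0 + 33713.387 = 40084.3870 km = 4.0084387e+07 m
v = sqrt(mu/r) = sqrt(3.986e14 / 4.0084387e+07) = 3153.4142 m/s = 3.1534 km/s

3.1534 km/s


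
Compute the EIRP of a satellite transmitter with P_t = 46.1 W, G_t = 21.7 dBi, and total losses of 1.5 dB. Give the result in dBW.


Pt = 46.1 W = 16.6370 dBW
EIRP = Pt_dBW + Gt - losses = 16.6370 + 21.7 - 1.5 = 36.8370 dBW

36.8370 dBW


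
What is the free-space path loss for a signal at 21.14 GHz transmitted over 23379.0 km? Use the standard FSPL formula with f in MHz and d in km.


f = 21.14 GHz = 21140.0000 MHz
d = 23379.0 km
FSPL = 32.44 + 20*log10(21140.0000) + 20*log10(23379.0)
FSPL = 32.44 + 86.5021 + 87.3765
FSPL = 206.3186 dB

206.3186 dB


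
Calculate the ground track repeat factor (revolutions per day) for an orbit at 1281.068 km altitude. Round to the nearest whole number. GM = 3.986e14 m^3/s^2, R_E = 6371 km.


r = 7.652068e+06 m
T = 2*pi*sqrt(r^3/mu) = 6661.6138 s = 111.0269 min
revs/day = 1440 / 111.0269 = 12.9698
Rounded: 13 revolutions per day

13 revolutions per day


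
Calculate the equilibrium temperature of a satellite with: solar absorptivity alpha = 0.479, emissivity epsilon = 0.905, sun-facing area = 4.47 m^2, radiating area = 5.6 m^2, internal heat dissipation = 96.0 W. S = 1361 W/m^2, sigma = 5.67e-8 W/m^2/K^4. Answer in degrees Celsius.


Numerator = alpha*S*A_sun + Q_int = 0.479*1361*4.47 + 96.0 = 3010.0779 W
Denominator = eps*sigma*A_rad = 0.905*5.67e-8*5.6 = 2.873556e-07 W/K^4
T^4 = 1.0475098e+10 K^4
T = 319.9186 K = 46.7686 C

46.7686 degrees Celsius


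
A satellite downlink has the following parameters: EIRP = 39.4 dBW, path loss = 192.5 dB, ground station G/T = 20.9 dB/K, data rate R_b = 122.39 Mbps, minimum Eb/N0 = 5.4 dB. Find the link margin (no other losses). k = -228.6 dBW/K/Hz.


C/N0 = EIRP - FSPL + G/T - k = 39.4 - 192.5 + 20.9 - (-228.6)
C/N0 = 96.4000 dB-Hz
R_b = 122.39 Mbps = 1.2239e+08 bps -> 10*log10(R_b) = 80.8775 dB-Hz
Eb/N0 = C/N0 - 10*log10(R_b) = 96.4000 - 80.8775 = 15.5225 dB
Margin = Eb/N0 - Eb/N0_req = 15.5225 - 5.4 = 10.1225 dB (link closes)

10.1225 dB


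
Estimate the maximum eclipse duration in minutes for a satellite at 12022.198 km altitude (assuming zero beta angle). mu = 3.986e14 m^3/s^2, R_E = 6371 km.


r = 18393.1980 km
T = 413.7575 min
Eclipse fraction = arcsin(R_E/r)/pi = arcsin(6371.0000/18393.1980)/pi
= arcsin(0.346378)/pi = 0.1125886
Eclipse duration = 0.1125886 * 413.7575 = 46.5844 min

46.5844 minutes


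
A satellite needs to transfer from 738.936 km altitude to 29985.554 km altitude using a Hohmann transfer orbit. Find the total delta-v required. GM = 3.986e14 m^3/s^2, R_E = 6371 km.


r1 = 7109.9360 km = 7.109936e+06 m
r2 = 36356.5540 km = 3.6356554e+07 m
dv1 = sqrt(mu/r1)*(sqrt(2*r2/(r1+r2)) - 1) = 2196.7428 m/s
dv2 = sqrt(mu/r2)*(1 - sqrt(2*r1/(r1+r2))) = 1417.2782 m/s
total dv = |dv1| + |dv2| = 2196.7428 + 1417.2782 = 3614.0210 m/s = 3.6140 km/s

3.6140 km/s


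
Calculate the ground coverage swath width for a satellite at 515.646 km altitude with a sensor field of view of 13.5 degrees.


FOV = 13.5 deg = 0.2356194 rad
swath = 2 * alt * tan(FOV/2) = 2 * 515.646 * tan(0.1178097)
swath = 2 * 515.646 * 0.1183578
swath = 122.0615 km

122.0615 km


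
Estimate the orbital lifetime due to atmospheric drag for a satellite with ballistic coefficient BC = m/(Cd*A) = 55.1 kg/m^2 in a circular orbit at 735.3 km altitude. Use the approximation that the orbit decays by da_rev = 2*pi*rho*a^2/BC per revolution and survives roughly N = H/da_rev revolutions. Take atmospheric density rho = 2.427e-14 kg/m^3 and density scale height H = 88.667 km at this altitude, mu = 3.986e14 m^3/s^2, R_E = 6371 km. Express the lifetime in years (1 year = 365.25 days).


a = R_E + alt = 7106.3000 km = 7.1063e+06 m
da_rev = 2*pi*rho*a^2/BC = 2*pi*2.427e-14*(7.1063e+06)^2/55.1 = 0.139760717 m per revolution
N = H/da_rev = 88667.0000 m / 0.139760717 m = 634420.0404 revolutions
P = 2*pi*sqrt(a^3/mu) = 5961.7880 s
lifetime = N*P = 634420.0404 * 5961.7880 = 3.7822778e+09 s = 43776.3632 days
years = 43776.3632 / 365.25 = 119.8532 years

119.8532 years


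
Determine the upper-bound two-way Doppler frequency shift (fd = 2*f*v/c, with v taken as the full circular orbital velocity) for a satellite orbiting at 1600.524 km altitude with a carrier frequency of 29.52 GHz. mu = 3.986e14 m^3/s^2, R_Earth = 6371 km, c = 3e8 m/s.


r = 7.971524e+06 m
v = sqrt(mu/r) = 7071.2789 m/s (worst-case radial velocity)
f = 29.52 GHz = 2.952e+10 Hz
fd = 2*f*v/c = 2*2.952e+10*7071.2789/3.0e+08
fd = 1.3916277e+06 Hz

1.3916e+06 Hz


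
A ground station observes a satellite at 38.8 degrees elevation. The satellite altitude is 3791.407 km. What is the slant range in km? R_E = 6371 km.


h = 3791.407 km, el = 38.8 deg
d = -R_E*sin(el) + sqrt((R_E*sin(el))^2 + 2*R_E*h + h^2)
d = -6371.0000*sin(0.6771877) + sqrt((6371.0000*0.6266038)^2 + 2*6371.0000*3791.407 + 3791.407^2)
d = 4874.7939 km

4874.7939 km


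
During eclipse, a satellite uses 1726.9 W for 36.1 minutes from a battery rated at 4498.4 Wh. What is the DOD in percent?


E_used = P * t / 60 = 1726.9 * 36.1 / 60 = 1039.0182 Wh
DOD = E_used / E_total * 100 = 1039.0182 / 4498.4 * 100
DOD = 23.0975 %

23.0975 %


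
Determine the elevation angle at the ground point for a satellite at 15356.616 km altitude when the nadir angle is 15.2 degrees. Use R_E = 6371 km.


r = R_E + alt = 21727.6160 km
Law of sines in the satellite / Earth-center / ground-point triangle:
  sin(nadir)/R_E = sin(90 + el)/r  =>  cos(el) = (r/R_E)*sin(nadir)
cos(el) = (21727.6160 / 6371.0000) * sin(15.2 deg) = 0.8941682
el = arccos(0.8941682) = 26.5982 deg
(Earth-central angle = 90 - nadir - el = 48.2018 deg)

26.5982 degrees


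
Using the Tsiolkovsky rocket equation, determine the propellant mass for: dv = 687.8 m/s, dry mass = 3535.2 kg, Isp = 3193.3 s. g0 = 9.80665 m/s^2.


ve = Isp * g0 = 3193.3 * 9.80665 = 31315.575445 m/s
mass ratio = exp(dv/ve) = exp(687.8/31315.575445) = 1.02220648
m_prop = m_dry * (mr - 1) = 3535.2 * (1.02220648 - 1)
m_prop = 78.5044 kg

78.5044 kg


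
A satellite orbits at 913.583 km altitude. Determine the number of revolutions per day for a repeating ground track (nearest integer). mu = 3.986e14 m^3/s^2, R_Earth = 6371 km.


r = 7.284583e+06 m
T = 2*pi*sqrt(r^3/mu) = 6187.5435 s = 103.1257 min
revs/day = 1440 / 103.1257 = 13.9635
Rounded: 14 revolutions per day

14 revolutions per day


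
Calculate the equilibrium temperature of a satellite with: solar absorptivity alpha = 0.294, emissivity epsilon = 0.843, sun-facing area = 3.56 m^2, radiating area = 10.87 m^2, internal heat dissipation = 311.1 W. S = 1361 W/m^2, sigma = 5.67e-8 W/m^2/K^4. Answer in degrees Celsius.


Numerator = alpha*S*A_sun + Q_int = 0.294*1361*3.56 + 311.1 = 1735.5770 W
Denominator = eps*sigma*A_rad = 0.843*5.67e-8*10.87 = 5.1956535e-07 W/K^4
T^4 = 3.3404403e+09 K^4
T = 240.4091 K = -32.7409 C

-32.7409 degrees Celsius


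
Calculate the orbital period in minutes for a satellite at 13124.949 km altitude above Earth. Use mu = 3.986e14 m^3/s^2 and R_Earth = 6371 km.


r = 19495.9490 km = 1.9495949e+07 m
T = 2*pi*sqrt(r^3/mu) = 2*pi*sqrt(7.4102548e+21 / 3.986e14)
T = 27091.1719 s = 451.5195 min

451.5195 minutes


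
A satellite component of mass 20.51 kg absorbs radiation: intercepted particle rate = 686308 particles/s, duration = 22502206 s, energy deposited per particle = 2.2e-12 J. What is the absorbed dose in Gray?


Total energy deposited = rate * time * E_per
  = 686308 * 22502206 * 2.2e-12 = 33.9756 J
Dose = E_total / mass = 33.9756 / 20.51
Dose = 1.6565 Gy

1.6565 Gy


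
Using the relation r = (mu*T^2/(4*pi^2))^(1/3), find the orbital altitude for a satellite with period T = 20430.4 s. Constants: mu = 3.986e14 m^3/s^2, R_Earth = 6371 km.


T = 20430.4 s
r = (mu*T^2/(4*pi^2))^(1/3) = (3.986e14 * 20430.4^2 / (4*pi^2))^(1/3)
r = 1.6152649e+07 m = 16152.6494 km
alt = r - R_E = 16152.6494 - 6371 = 9781.6494 km

9781.6494 km


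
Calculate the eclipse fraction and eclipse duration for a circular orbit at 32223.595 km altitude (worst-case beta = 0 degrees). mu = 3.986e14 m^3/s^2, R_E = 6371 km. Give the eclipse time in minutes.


r = 38594.5950 km
T = 1257.6208 min
Eclipse fraction = arcsin(R_E/r)/pi = arcsin(6371.0000/38594.5950)/pi
= arcsin(0.1650749)/pi = 0.0527866
Eclipse duration = 0.0527866 * 1257.6208 = 66.3855 min

66.3855 minutes


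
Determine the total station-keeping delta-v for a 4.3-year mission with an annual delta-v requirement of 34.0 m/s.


dV = rate * years = 34.0 * 4.3
dV = 146.2000 m/s

146.2000 m/s


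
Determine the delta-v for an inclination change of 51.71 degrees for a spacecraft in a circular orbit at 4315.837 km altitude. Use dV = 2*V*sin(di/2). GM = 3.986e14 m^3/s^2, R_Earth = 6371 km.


r = 10686.8370 km = 1.0686837e+07 m
V = sqrt(mu/r) = 6107.2269 m/s
di = 51.71 deg = 0.9025098 rad
dV = 2*V*sin(di/2) = 2*6107.2269*sin(0.4512549)
dV = 5326.6640 m/s = 5.3267 km/s

5.3267 km/s


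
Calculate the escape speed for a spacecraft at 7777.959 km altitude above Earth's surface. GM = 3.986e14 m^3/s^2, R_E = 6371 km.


r = 6371.0 + 7777.959 = 14148.9590 km = 1.4148959e+07 m
v_esc = sqrt(2*mu/r) = sqrt(2*3.986e14 / 1.4148959e+07)
v_esc = 7506.2219 m/s = 7.5062 km/s

7.5062 km/s


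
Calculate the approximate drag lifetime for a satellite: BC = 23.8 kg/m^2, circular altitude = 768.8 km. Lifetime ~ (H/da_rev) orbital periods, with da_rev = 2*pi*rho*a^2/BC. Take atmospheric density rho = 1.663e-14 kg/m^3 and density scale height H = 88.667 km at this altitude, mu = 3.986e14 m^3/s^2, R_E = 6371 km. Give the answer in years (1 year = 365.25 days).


a = R_E + alt = 7139.8000 km = 7.1398e+06 m
da_rev = 2*pi*rho*a^2/BC = 2*pi*1.663e-14*(7.1398e+06)^2/23.8 = 0.223803696 m per revolution
N = H/da_rev = 88667.0000 m / 0.223803696 m = 396182.0192 revolutions
P = 2*pi*sqrt(a^3/mu) = 6003.9946 s
lifetime = N*P = 396182.0192 * 6003.9946 = 2.3786747e+09 s = 27530.9571 days
years = 27530.9571 / 365.25 = 75.3757 years

75.3757 years


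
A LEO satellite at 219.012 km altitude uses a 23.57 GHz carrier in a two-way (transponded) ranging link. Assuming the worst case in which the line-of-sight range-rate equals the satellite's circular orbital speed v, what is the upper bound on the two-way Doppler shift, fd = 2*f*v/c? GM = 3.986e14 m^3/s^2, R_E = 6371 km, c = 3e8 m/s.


r = 6.590012e+06 m
v = sqrt(mu/r) = 7777.2408 m/s (worst-case radial velocity)
f = 23.57 GHz = 2.357e+10 Hz
fd = 2*f*v/c = 2*2.357e+10*7777.2408/3.0e+08
fd = 1.2220638e+06 Hz

1.2221e+06 Hz


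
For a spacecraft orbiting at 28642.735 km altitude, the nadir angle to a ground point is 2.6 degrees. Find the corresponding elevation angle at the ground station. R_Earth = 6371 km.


r = R_E + alt = 35013.7350 km
Law of sines in the satellite / Earth-center / ground-point triangle:
  sin(nadir)/R_E = sin(90 + el)/r  =>  cos(el) = (r/R_E)*sin(nadir)
cos(el) = (35013.7350 / 6371.0000) * sin(2.6 deg) = 0.2493059
el = arccos(0.2493059) = 75.5636 deg
(Earth-central angle = 90 - nadir - el = 11.8364 deg)

75.5636 degrees


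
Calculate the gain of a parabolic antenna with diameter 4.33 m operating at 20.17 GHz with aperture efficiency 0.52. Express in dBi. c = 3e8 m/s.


lambda = c/f = 3e8 / 2.017e+10 = 0.01487357 m
G = eta*(pi*D/lambda)^2 = 0.52*(pi*4.33/0.01487357)^2
G = 434958.8470 (linear)
G = 10*log10(434958.8470) = 56.3845 dBi

56.3845 dBi


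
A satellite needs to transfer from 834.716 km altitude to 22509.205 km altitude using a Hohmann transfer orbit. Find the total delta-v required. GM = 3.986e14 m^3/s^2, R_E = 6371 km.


r1 = 7205.7160 km = 7.205716e+06 m
r2 = 28880.2050 km = 2.8880205e+07 m
dv1 = sqrt(mu/r1)*(sqrt(2*r2/(r1+r2)) - 1) = 1972.1586 m/s
dv2 = sqrt(mu/r2)*(1 - sqrt(2*r1/(r1+r2))) = 1367.3257 m/s
total dv = |dv1| + |dv2| = 1972.1586 + 1367.3257 = 3339.4843 m/s = 3.3395 km/s

3.3395 km/s


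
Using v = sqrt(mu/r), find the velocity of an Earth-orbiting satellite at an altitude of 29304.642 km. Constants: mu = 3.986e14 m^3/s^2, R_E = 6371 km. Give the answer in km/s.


r = R_E + alt = 6371.0 + 29304.642 = 35675.6420 km = 3.5675642e+07 m
v = sqrt(mu/r) = sqrt(3.986e14 / 3.5675642e+07) = 3342.5872 m/s = 3.3426 km/s

3.3426 km/s


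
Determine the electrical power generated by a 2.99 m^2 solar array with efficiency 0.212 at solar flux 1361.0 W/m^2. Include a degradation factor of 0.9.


P = area * eta * S * degradation
P = 2.99 * 0.212 * 1361.0 * 0.9
P = 776.4396 W

776.4396 W


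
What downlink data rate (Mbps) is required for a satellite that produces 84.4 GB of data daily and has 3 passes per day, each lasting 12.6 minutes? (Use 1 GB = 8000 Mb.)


total contact time = 3 * 12.6 * 60 = 2268.0000 s
data = 84.4 GB = 675200.0000 Mb
rate = 675200.0000 / 2268.0000 = 297.7072 Mbps

297.7072 Mbps


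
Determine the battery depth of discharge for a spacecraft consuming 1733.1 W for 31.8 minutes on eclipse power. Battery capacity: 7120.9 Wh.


E_used = P * t / 60 = 1733.1 * 31.8 / 60 = 918.5430 Wh
DOD = E_used / E_total * 100 = 918.5430 / 7120.9 * 100
DOD = 12.8993 %

12.8993 %


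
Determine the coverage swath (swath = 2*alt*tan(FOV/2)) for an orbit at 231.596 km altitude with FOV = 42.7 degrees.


FOV = 42.7 deg = 0.7452556 rad
swath = 2 * alt * tan(FOV/2) = 2 * 231.596 * tan(0.3726278)
swath = 2 * 231.596 * 0.3908894
swath = 181.0568 km

181.0568 km


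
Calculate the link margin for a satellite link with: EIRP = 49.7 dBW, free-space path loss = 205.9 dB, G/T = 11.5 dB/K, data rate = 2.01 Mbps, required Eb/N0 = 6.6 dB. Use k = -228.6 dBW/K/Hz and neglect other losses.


C/N0 = EIRP - FSPL + G/T - k = 49.7 - 205.9 + 11.5 - (-228.6)
C/N0 = 83.9000 dB-Hz
R_b = 2.01 Mbps = 2.01e+06 bps -> 10*log10(R_b) = 63.0320 dB-Hz
Eb/N0 = C/N0 - 10*log10(R_b) = 83.9000 - 63.0320 = 20.8680 dB
Margin = Eb/N0 - Eb/N0_req = 20.8680 - 6.6 = 14.2680 dB (link closes)

14.2680 dB


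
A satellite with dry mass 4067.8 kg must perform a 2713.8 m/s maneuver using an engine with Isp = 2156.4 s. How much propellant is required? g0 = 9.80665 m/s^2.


ve = Isp * g0 = 2156.4 * 9.80665 = 21147.060060 m/s
mass ratio = exp(dv/ve) = exp(2713.8/21147.060060) = 1.13692801
m_prop = m_dry * (mr - 1) = 4067.8 * (1.13692801 - 1)
m_prop = 556.9958 kg

556.9958 kg


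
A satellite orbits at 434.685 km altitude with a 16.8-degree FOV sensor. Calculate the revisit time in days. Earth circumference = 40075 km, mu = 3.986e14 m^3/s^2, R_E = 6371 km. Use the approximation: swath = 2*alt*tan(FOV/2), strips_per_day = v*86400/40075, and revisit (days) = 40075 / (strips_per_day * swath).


swath = 2*434.685*tan(0.1466077) = 128.3774 km
v = sqrt(mu/r) = 7653.0178 m/s = 7.6530 km/s
strips/day = v*86400/40075 = 7.6530*86400/40075 = 16.4996
coverage/day = strips * swath = 16.4996 * 128.3774 = 2118.1733 km
revisit = 40075 / 2118.1733 = 18.9196 days

18.9196 days


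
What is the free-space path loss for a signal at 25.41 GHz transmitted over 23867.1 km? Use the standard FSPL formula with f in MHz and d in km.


f = 25.41 GHz = 25410.0000 MHz
d = 23867.1 km
FSPL = 32.44 + 20*log10(25410.0000) + 20*log10(23867.1)
FSPL = 32.44 + 88.1001 + 87.5560
FSPL = 208.0961 dB

208.0961 dB


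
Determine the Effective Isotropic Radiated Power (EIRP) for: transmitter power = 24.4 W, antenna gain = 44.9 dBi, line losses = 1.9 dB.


Pt = 24.4 W = 13.8739 dBW
EIRP = Pt_dBW + Gt - losses = 13.8739 + 44.9 - 1.9 = 56.8739 dBW

56.8739 dBW


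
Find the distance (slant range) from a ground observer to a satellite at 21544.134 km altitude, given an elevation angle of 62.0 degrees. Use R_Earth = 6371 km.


h = 21544.134 km, el = 62.0 deg
d = -R_E*sin(el) + sqrt((R_E*sin(el))^2 + 2*R_E*h + h^2)
d = -6371.0000*sin(1.0821) + sqrt((6371.0000*0.8829476)^2 + 2*6371.0000*21544.134 + 21544.134^2)
d = 22129.1749 km

22129.1749 km


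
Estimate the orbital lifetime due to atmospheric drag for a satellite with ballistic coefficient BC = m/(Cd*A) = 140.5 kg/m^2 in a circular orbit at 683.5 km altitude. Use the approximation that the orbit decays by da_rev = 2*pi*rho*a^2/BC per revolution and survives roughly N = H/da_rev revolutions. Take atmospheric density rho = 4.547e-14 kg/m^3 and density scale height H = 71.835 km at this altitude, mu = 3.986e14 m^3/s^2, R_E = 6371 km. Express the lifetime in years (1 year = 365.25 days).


a = R_E + alt = 7054.5000 km = 7.0545e+06 m
da_rev = 2*pi*rho*a^2/BC = 2*pi*4.547e-14*(7.0545e+06)^2/140.5 = 0.101195447 m per revolution
N = H/da_rev = 71835.0000 m / 0.101195447 m = 709863.9513 revolutions
P = 2*pi*sqrt(a^3/mu) = 5896.7210 s
lifetime = N*P = 709863.9513 * 5896.7210 = 4.1858696e+09 s = 48447.5654 days
years = 48447.5654 / 365.25 = 132.6422 years

132.6422 years


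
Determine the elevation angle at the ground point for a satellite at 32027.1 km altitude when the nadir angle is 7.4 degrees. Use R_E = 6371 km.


r = R_E + alt = 38398.1000 km
Law of sines in the satellite / Earth-center / ground-point triangle:
  sin(nadir)/R_E = sin(90 + el)/r  =>  cos(el) = (r/R_E)*sin(nadir)
cos(el) = (38398.1000 / 6371.0000) * sin(7.4 deg) = 0.7762527
el = arccos(0.7762527) = 39.0813 deg
(Earth-central angle = 90 - nadir - el = 43.5187 deg)

39.0813 degrees


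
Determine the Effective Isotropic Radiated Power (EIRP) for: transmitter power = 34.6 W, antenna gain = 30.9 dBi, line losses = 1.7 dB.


Pt = 34.6 W = 15.3908 dBW
EIRP = Pt_dBW + Gt - losses = 15.3908 + 30.9 - 1.7 = 44.5908 dBW

44.5908 dBW


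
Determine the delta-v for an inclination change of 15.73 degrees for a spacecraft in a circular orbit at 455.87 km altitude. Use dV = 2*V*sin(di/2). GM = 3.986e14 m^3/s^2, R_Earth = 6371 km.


r = 6826.8700 km = 6.82687e+06 m
V = sqrt(mu/r) = 7641.1343 m/s
di = 15.73 deg = 0.2745403 rad
dV = 2*V*sin(di/2) = 2*7641.1343*sin(0.1372701)
dV = 2091.2173 m/s = 2.0912 km/s

2.0912 km/s


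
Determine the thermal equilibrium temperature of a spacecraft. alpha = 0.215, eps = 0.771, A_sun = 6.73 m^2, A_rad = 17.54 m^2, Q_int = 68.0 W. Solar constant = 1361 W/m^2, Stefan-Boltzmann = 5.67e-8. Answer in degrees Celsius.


Numerator = alpha*S*A_sun + Q_int = 0.215*1361*6.73 + 68.0 = 2037.2990 W
Denominator = eps*sigma*A_rad = 0.771*5.67e-8*17.54 = 7.6677338e-07 W/K^4
T^4 = 2.6569766e+09 K^4
T = 227.0372 K = -46.1128 C

-46.1128 degrees Celsius


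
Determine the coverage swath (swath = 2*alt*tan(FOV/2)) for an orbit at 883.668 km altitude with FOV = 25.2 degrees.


FOV = 25.2 deg = 0.439823 rad
swath = 2 * alt * tan(FOV/2) = 2 * 883.668 * tan(0.2199115)
swath = 2 * 883.668 * 0.2235265
swath = 395.0464 km

395.0464 km


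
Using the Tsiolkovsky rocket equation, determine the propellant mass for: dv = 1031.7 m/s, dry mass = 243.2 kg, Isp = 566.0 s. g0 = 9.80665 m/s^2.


ve = Isp * g0 = 566.0 * 9.80665 = 5550.563900 m/s
mass ratio = exp(dv/ve) = exp(1031.7/5550.563900) = 1.20426932
m_prop = m_dry * (mr - 1) = 243.2 * (1.20426932 - 1)
m_prop = 49.6783 kg

49.6783 kg


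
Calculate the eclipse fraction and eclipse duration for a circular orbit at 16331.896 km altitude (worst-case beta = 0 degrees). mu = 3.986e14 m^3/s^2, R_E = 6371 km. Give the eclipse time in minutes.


r = 22702.8960 km
T = 567.3902 min
Eclipse fraction = arcsin(R_E/r)/pi = arcsin(6371.0000/22702.8960)/pi
= arcsin(0.280625)/pi = 0.09054172
Eclipse duration = 0.09054172 * 567.3902 = 51.3725 min

51.3725 minutes


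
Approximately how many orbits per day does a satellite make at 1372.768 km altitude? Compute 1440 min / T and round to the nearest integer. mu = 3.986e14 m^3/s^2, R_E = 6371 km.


r = 7.743768e+06 m
T = 2*pi*sqrt(r^3/mu) = 6781.7179 s = 113.0286 min
revs/day = 1440 / 113.0286 = 12.7401
Rounded: 13 revolutions per day

13 revolutions per day


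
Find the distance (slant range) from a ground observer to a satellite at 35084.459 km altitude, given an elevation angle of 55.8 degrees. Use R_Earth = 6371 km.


h = 35084.459 km, el = 55.8 deg
d = -R_E*sin(el) + sqrt((R_E*sin(el))^2 + 2*R_E*h + h^2)
d = -6371.0000*sin(0.9738937) + sqrt((6371.0000*0.8270806)^2 + 2*6371.0000*35084.459 + 35084.459^2)
d = 36031.1694 km

36031.1694 km


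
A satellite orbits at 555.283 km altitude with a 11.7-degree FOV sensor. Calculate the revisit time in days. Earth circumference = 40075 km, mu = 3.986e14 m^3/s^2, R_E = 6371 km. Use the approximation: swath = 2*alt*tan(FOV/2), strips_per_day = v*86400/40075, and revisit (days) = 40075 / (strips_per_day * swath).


swath = 2*555.283*tan(0.1021018) = 113.7864 km
v = sqrt(mu/r) = 7586.0994 m/s = 7.5861 km/s
strips/day = v*86400/40075 = 7.5861*86400/40075 = 16.3553
coverage/day = strips * swath = 16.3553 * 113.7864 = 1861.0120 km
revisit = 40075 / 1861.0120 = 21.5340 days

21.5340 days


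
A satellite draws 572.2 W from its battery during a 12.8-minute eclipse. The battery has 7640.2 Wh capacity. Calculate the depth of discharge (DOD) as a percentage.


E_used = P * t / 60 = 572.2 * 12.8 / 60 = 122.0693 Wh
DOD = E_used / E_total * 100 = 122.0693 / 7640.2 * 100
DOD = 1.5977 %

1.5977 %


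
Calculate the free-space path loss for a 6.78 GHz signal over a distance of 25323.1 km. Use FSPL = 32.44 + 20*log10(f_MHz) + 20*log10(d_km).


f = 6.78 GHz = 6780.0000 MHz
d = 25323.1 km
FSPL = 32.44 + 20*log10(6780.0000) + 20*log10(25323.1)
FSPL = 32.44 + 76.6246 + 88.0703
FSPL = 197.1349 dB

197.1349 dB


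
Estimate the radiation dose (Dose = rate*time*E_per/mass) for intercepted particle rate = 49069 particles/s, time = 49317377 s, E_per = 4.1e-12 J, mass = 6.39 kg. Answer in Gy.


Total energy deposited = rate * time * E_per
  = 49069 * 49317377 * 4.1e-12 = 9.9218 J
Dose = E_total / mass = 9.9218 / 6.39
Dose = 1.5527 Gy

1.5527 Gy


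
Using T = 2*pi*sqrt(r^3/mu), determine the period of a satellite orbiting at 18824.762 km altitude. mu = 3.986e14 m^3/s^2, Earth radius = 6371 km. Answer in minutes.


r = 25195.7620 km = 2.5195762e+07 m
T = 2*pi*sqrt(r^3/mu) = 2*pi*sqrt(1.5994935e+22 / 3.986e14)
T = 39801.7775 s = 663.3630 min

663.3630 minutes


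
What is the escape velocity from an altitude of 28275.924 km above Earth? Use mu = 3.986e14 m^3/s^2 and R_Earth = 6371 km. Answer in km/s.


r = 6371.0 + 28275.924 = 34646.9240 km = 3.4646924e+07 m
v_esc = sqrt(2*mu/r) = sqrt(2*3.986e14 / 3.4646924e+07)
v_esc = 4796.7966 m/s = 4.7968 km/s

4.7968 km/s


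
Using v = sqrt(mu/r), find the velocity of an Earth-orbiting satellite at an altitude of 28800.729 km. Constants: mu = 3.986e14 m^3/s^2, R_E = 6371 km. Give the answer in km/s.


r = R_E + alt = 6371.0 + 28800.729 = 35171.7290 km = 3.5171729e+07 m
v = sqrt(mu/r) = sqrt(3.986e14 / 3.5171729e+07) = 3366.4471 m/s = 3.3664 km/s

3.3664 km/s


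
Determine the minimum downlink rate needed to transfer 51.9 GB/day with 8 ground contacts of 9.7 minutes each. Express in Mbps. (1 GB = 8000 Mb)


total contact time = 8 * 9.7 * 60 = 4656.0000 s
data = 51.9 GB = 415200.0000 Mb
rate = 415200.0000 / 4656.0000 = 89.1753 Mbps

89.1753 Mbps


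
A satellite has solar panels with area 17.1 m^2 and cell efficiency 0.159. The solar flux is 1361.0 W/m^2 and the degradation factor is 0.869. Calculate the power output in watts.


P = area * eta * S * degradation
P = 17.1 * 0.159 * 1361.0 * 0.869
P = 3215.6675 W

3215.6675 W


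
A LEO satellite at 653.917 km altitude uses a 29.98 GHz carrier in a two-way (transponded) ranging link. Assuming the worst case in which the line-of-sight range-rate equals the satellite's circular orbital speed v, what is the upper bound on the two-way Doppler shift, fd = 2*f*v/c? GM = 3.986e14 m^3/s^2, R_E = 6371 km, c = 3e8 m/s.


r = 7.024917e+06 m
v = sqrt(mu/r) = 7532.6545 m/s (worst-case radial velocity)
f = 29.98 GHz = 2.998e+10 Hz
fd = 2*f*v/c = 2*2.998e+10*7532.6545/3.0e+08
fd = 1.5055265e+06 Hz

1.5055e+06 Hz


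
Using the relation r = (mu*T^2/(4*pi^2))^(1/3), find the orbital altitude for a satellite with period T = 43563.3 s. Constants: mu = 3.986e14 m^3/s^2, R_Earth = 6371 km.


T = 43563.3 s
r = (mu*T^2/(4*pi^2))^(1/3) = (3.986e14 * 43563.3^2 / (4*pi^2))^(1/3)
r = 2.6759194e+07 m = 26759.1943 km
alt = r - R_E = 26759.1943 - 6371 = 20388.1943 km

20388.1943 km


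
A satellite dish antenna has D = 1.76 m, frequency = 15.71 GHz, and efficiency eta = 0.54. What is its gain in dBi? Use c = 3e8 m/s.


lambda = c/f = 3e8 / 1.571e+10 = 0.01909612 m
G = eta*(pi*D/lambda)^2 = 0.54*(pi*1.76/0.01909612)^2
G = 45271.8979 (linear)
G = 10*log10(45271.8979) = 46.5583 dBi

46.5583 dBi


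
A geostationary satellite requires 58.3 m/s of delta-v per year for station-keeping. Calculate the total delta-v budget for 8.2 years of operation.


dV = rate * years = 58.3 * 8.2
dV = 478.0600 m/s

478.0600 m/s


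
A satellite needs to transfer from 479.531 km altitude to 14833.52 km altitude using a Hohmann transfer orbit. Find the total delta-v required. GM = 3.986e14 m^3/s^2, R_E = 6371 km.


r1 = 6850.5310 km = 6.850531e+06 m
r2 = 21204.5200 km = 2.120452e+07 m
dv1 = sqrt(mu/r1)*(sqrt(2*r2/(r1+r2)) - 1) = 1750.5047 m/s
dv2 = sqrt(mu/r2)*(1 - sqrt(2*r1/(r1+r2))) = 1305.7680 m/s
total dv = |dv1| + |dv2| = 1750.5047 + 1305.7680 = 3056.2727 m/s = 3.0563 km/s

3.0563 km/s


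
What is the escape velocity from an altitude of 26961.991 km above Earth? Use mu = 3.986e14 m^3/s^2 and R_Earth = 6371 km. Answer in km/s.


r = 6371.0 + 26961.991 = 33332.9910 km = 3.3332991e+07 m
v_esc = sqrt(2*mu/r) = sqrt(2*3.986e14 / 3.3332991e+07)
v_esc = 4890.4239 m/s = 4.8904 km/s

4.8904 km/s


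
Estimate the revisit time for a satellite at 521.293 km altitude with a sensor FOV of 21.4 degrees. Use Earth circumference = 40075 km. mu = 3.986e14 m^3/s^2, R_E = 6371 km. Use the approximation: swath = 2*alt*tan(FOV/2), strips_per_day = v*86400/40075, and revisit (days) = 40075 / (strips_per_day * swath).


swath = 2*521.293*tan(0.1867502) = 196.9987 km
v = sqrt(mu/r) = 7604.7822 m/s = 7.6048 km/s
strips/day = v*86400/40075 = 7.6048*86400/40075 = 16.3956
coverage/day = strips * swath = 16.3956 * 196.9987 = 3229.9090 km
revisit = 40075 / 3229.9090 = 12.4075 days

12.4075 days


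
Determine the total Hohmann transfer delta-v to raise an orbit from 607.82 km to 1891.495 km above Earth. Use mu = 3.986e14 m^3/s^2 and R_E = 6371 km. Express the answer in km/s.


r1 = 6978.8200 km = 6.97882e+06 m
r2 = 8262.4950 km = 8.262495e+06 m
dv1 = sqrt(mu/r1)*(sqrt(2*r2/(r1+r2)) - 1) = 311.8257 m/s
dv2 = sqrt(mu/r2)*(1 - sqrt(2*r1/(r1+r2))) = 298.9257 m/s
total dv = |dv1| + |dv2| = 311.8257 + 298.9257 = 610.7514 m/s = 0.6107514 km/s

0.6108 km/s


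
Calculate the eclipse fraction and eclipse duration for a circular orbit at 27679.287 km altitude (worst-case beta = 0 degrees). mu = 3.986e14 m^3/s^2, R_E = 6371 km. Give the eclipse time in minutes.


r = 34050.2870 km
T = 1042.1762 min
Eclipse fraction = arcsin(R_E/r)/pi = arcsin(6371.0000/34050.2870)/pi
= arcsin(0.1871056)/pi = 0.05991066
Eclipse duration = 0.05991066 * 1042.1762 = 62.4375 min

62.4375 minutes


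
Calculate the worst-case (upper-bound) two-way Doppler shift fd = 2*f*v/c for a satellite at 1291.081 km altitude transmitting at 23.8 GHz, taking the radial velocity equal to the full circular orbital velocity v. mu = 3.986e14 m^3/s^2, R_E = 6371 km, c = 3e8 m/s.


r = 7.662081e+06 m
v = sqrt(mu/r) = 7212.6570 m/s (worst-case radial velocity)
f = 23.8 GHz = 2.38e+10 Hz
fd = 2*f*v/c = 2*2.38e+10*7212.6570/3.0e+08
fd = 1.1444082e+06 Hz

1.1444e+06 Hz


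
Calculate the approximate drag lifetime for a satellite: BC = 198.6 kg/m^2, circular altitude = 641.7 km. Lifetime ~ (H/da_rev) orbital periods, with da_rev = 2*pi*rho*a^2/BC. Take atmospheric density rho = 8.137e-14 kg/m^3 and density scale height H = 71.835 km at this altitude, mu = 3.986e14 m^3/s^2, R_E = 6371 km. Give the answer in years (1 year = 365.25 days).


a = R_E + alt = 7012.7000 km = 7.0127e+06 m
da_rev = 2*pi*rho*a^2/BC = 2*pi*8.137e-14*(7.0127e+06)^2/198.6 = 0.126600512 m per revolution
N = H/da_rev = 71835.0000 m / 0.126600512 m = 567414.7683 revolutions
P = 2*pi*sqrt(a^3/mu) = 5844.3890 s
lifetime = N*P = 567414.7683 * 5844.3890 = 3.3161926e+09 s = 38381.8589 days
years = 38381.8589 / 365.25 = 105.0838 years

105.0838 years


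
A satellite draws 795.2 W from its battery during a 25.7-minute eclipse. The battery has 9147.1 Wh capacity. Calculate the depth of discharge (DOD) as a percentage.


E_used = P * t / 60 = 795.2 * 25.7 / 60 = 340.6107 Wh
DOD = E_used / E_total * 100 = 340.6107 / 9147.1 * 100
DOD = 3.7237 %

3.7237 %


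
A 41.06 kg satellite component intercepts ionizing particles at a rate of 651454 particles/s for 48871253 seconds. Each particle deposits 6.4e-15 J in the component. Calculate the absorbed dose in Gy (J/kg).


Total energy deposited = rate * time * E_per
  = 651454 * 48871253 * 6.4e-15 = 0.2037592 J
Dose = E_total / mass = 0.2037592 / 41.06
Dose = 0.004962474 Gy

0.0050 Gy


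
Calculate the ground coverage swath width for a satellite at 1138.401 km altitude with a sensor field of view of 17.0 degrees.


FOV = 17.0 deg = 0.296706 rad
swath = 2 * alt * tan(FOV/2) = 2 * 1138.401 * tan(0.148353)
swath = 2 * 1138.401 * 0.149451
swath = 340.2703 km

340.2703 km


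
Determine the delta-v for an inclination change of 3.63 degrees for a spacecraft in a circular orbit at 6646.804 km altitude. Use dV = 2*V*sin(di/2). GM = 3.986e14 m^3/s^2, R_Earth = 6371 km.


r = 13017.8040 km = 1.3017804e+07 m
V = sqrt(mu/r) = 5533.4983 m/s
di = 3.63 deg = 0.06335545 rad
dV = 2*V*sin(di/2) = 2*5533.4983*sin(0.03167773)
dV = 350.5187 m/s = 0.3505187 km/s

0.3505 km/s
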